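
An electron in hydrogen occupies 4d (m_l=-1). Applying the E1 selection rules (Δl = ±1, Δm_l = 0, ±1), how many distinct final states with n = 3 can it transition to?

E1 requires Δl = ±1, so l_f ∈ {1, 3}; with 0 ≤ l_f ≤ n_f−1 = 2, the allowed l_f values are {1}.
For l_f = 1: m_f ∈ {m_i−1, m_i, m_i+1} ∩ [−1, 1] = {-1, 0} → 2 states.
Total: 2.

2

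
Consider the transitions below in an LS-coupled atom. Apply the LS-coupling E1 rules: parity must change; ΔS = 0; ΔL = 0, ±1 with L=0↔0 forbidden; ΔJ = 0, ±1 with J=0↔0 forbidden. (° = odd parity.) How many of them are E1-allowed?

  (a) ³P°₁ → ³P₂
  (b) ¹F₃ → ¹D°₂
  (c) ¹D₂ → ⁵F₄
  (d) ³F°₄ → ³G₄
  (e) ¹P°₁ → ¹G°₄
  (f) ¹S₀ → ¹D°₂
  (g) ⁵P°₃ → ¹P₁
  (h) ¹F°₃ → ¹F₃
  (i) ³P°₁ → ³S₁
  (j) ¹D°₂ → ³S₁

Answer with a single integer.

(a) allowed
(b) allowed
(c) forbidden (parity, ΔS, ΔJ fail)
(d) allowed
(e) forbidden (parity, ΔL, ΔJ fail)
(f) forbidden (ΔL, ΔJ fail)
(g) forbidden (ΔS, ΔJ fail)
(h) allowed
(i) allowed
(j) forbidden (ΔS, ΔL fail)
Total allowed: 5 of 10.

5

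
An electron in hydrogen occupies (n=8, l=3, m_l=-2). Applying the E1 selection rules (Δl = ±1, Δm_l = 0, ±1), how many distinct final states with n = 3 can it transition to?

2

E1 requires Δl = ±1, so l_f ∈ {2, 4}; with 0 ≤ l_f ≤ n_f−1 = 2, the allowed l_f values are {2}.
For l_f = 2: m_f ∈ {m_i−1, m_i, m_i+1} ∩ [−2, 2] = {-2, -1} → 2 states.
Total: 2.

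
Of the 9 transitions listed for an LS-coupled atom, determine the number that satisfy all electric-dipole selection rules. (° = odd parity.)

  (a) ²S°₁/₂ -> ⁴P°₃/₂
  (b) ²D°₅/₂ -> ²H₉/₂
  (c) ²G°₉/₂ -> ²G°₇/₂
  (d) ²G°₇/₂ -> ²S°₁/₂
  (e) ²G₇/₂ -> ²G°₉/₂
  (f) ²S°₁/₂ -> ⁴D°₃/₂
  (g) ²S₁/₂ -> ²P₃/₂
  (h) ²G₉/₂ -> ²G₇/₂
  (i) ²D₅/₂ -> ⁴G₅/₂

(a) forbidden (parity, ΔS fail)
(b) forbidden (ΔL, ΔJ fail)
(c) forbidden (parity fails)
(d) forbidden (parity, ΔL, ΔJ fail)
(e) allowed
(f) forbidden (parity, ΔS, ΔL fail)
(g) forbidden (parity fails)
(h) forbidden (parity fails)
(i) forbidden (parity, ΔS, ΔL fail)
Total allowed: 1 of 9.

1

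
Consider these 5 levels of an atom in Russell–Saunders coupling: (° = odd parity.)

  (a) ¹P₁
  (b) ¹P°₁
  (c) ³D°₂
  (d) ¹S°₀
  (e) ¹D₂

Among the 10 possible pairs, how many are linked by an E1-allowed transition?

3

(a)–(b): allowed.
(a)–(c): forbidden (ΔS).
(a)–(d): allowed.
(a)–(e): forbidden (parity).
(b)–(c): forbidden (parity, ΔS).
(b)–(d): forbidden (parity).
(b)–(e): allowed.
(c)–(d): forbidden (parity, ΔS, ΔL, ΔJ).
(c)–(e): forbidden (ΔS).
(d)–(e): forbidden (ΔL, ΔJ).
Allowed pairs: 3 of 10.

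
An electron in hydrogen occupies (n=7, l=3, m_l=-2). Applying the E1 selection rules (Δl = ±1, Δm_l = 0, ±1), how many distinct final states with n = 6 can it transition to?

5

E1 requires Δl = ±1, so l_f ∈ {2, 4}; with 0 ≤ l_f ≤ n_f−1 = 5, the allowed l_f values are {2, 4}.
For l_f = 2: m_f ∈ {m_i−1, m_i, m_i+1} ∩ [−2, 2] = {-2, -1} → 2 states.
For l_f = 4: m_f ∈ {m_i−1, m_i, m_i+1} ∩ [−4, 4] = {-3, -2, -1} → 3 states.
Total: 5.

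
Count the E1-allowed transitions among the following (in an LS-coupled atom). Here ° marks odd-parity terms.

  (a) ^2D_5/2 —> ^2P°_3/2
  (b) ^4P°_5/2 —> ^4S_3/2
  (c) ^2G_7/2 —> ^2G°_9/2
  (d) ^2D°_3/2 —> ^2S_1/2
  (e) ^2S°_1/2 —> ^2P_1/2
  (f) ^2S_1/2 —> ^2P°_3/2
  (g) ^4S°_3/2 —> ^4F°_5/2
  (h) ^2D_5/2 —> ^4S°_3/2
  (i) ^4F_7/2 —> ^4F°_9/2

6

(a) allowed
(b) allowed
(c) allowed
(d) forbidden (ΔL fails)
(e) allowed
(f) allowed
(g) forbidden (parity, ΔL fail)
(h) forbidden (ΔS, ΔL fail)
(i) allowed
Total allowed: 6 of 9.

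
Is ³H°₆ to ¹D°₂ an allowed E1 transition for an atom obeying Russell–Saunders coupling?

forbidden

Parity must change: odd → odd — ✗.
ΔS = 0: S: 1 → 0 — ✗.
ΔL = 0, ±1 (not L=0↔0): L: 5 → 2, ΔL = -3 — ✗.
ΔJ = 0, ±1 (not J=0↔0): J: 6 → 2, ΔJ = -4 — ✗.
Rule(s) violated: parity, ΔS, ΔL, ΔJ.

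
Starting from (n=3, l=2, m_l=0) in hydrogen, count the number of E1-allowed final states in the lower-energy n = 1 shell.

0

E1 requires l_f ∈ {1, 3}, but neither lies in [0, 0], so no final state is reachable.
Total: 0.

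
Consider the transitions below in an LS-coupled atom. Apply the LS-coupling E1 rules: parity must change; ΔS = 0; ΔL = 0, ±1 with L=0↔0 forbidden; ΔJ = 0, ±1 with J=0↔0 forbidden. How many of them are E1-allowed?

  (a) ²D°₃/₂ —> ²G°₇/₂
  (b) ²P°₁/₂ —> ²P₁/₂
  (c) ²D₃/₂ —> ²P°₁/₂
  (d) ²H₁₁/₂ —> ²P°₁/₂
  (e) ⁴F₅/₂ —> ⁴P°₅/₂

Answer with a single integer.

(a) forbidden (parity, ΔL, ΔJ fail)
(b) allowed
(c) allowed
(d) forbidden (ΔL, ΔJ fail)
(e) forbidden (ΔL fails)
Total allowed: 2 of 5.

2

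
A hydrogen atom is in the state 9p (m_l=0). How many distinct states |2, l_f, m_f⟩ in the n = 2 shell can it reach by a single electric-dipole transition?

E1 requires Δl = ±1, so l_f ∈ {0, 2}; with 0 ≤ l_f ≤ n_f−1 = 1, the allowed l_f values are {0}.
For l_f = 0: m_f ∈ {m_i−1, m_i, m_i+1} ∩ [−0, 0] = {0} → 1 state.
Total: 1.

1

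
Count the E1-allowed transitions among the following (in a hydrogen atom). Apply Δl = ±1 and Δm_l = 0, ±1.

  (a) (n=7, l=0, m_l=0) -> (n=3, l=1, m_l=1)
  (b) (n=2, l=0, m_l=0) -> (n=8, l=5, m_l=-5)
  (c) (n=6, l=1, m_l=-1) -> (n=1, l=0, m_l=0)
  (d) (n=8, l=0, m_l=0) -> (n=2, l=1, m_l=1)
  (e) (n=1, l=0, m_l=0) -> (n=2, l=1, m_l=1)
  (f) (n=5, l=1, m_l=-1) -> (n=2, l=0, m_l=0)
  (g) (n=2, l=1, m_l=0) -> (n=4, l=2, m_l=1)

(a) allowed
(b) forbidden — Δl = +5 (E1 requires Δl = ±1); Δm_l = -5 (E1 requires Δm_l = 0, ±1)
(c) allowed
(d) allowed
(e) allowed
(f) allowed
(g) allowed
Total allowed: 6 of 7.

6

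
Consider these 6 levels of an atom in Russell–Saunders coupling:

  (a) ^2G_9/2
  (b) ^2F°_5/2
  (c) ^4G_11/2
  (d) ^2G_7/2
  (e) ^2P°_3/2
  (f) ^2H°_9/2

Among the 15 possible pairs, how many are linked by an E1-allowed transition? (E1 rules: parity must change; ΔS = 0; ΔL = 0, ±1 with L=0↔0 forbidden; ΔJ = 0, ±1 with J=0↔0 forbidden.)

(a)–(b): forbidden (ΔJ).
(a)–(c): forbidden (parity, ΔS).
(a)–(d): forbidden (parity).
(a)–(e): forbidden (ΔL, ΔJ).
(a)–(f): allowed.
(b)–(c): forbidden (ΔS, ΔJ).
(b)–(d): allowed.
(b)–(e): forbidden (parity, ΔL).
(b)–(f): forbidden (parity, ΔL, ΔJ).
(c)–(d): forbidden (parity, ΔS, ΔJ).
(c)–(e): forbidden (ΔS, ΔL, ΔJ).
(c)–(f): forbidden (ΔS).
(d)–(e): forbidden (ΔL, ΔJ).
(d)–(f): allowed.
(e)–(f): forbidden (parity, ΔL, ΔJ).
Allowed pairs: 3 of 15.

3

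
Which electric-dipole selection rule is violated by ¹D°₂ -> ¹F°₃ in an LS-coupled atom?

parity

ΔJ = 0, ±1 (not J=0↔0): J: 2 → 3, ΔJ = +1 — ✓.
ΔL = 0, ±1 (not L=0↔0): L: 2 → 3, ΔL = +1 — ✓.
Parity must change: odd → odd — ✗.
ΔS = 0: S: 0 → 0 — ✓.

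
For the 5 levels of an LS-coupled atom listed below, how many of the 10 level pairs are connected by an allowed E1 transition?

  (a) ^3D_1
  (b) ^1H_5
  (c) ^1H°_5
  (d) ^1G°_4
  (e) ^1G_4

4

(a)–(b): forbidden (parity, ΔS, ΔL, ΔJ).
(a)–(c): forbidden (ΔS, ΔL, ΔJ).
(a)–(d): forbidden (ΔS, ΔL, ΔJ).
(a)–(e): forbidden (parity, ΔS, ΔL, ΔJ).
(b)–(c): allowed.
(b)–(d): allowed.
(b)–(e): forbidden (parity).
(c)–(d): forbidden (parity).
(c)–(e): allowed.
(d)–(e): allowed.
Allowed pairs: 4 of 10.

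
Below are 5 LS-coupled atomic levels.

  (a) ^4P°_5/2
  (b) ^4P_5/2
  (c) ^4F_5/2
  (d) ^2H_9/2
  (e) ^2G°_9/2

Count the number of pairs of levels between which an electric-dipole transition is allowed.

2

(a)–(b): allowed.
(a)–(c): forbidden (ΔL).
(a)–(d): forbidden (ΔS, ΔL, ΔJ).
(a)–(e): forbidden (parity, ΔS, ΔL, ΔJ).
(b)–(c): forbidden (parity, ΔL).
(b)–(d): forbidden (parity, ΔS, ΔL, ΔJ).
(b)–(e): forbidden (ΔS, ΔL, ΔJ).
(c)–(d): forbidden (parity, ΔS, ΔL, ΔJ).
(c)–(e): forbidden (ΔS, ΔJ).
(d)–(e): allowed.
Allowed pairs: 2 of 10.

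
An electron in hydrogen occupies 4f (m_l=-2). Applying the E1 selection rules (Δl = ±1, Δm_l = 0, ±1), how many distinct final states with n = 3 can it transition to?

2

E1 requires Δl = ±1, so l_f ∈ {2, 4}; with 0 ≤ l_f ≤ n_f−1 = 2, the allowed l_f values are {2}.
For l_f = 2: m_f ∈ {m_i−1, m_i, m_i+1} ∩ [−2, 2] = {-2, -1} → 2 states.
Total: 2.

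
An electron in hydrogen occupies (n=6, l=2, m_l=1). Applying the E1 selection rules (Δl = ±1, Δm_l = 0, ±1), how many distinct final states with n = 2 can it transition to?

E1 requires Δl = ±1, so l_f ∈ {1, 3}; with 0 ≤ l_f ≤ n_f−1 = 1, the allowed l_f values are {1}.
For l_f = 1: m_f ∈ {m_i−1, m_i, m_i+1} ∩ [−1, 1] = {0, 1} → 2 states.
Total: 2.

2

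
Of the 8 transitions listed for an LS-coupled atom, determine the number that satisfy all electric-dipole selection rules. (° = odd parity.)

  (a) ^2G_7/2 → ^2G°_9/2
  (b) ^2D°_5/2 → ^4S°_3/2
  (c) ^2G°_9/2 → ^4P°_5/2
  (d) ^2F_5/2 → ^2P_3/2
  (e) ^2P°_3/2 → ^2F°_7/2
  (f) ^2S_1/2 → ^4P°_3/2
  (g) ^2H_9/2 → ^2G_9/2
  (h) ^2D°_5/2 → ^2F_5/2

2

(a) allowed
(b) forbidden (parity, ΔS, ΔL fail)
(c) forbidden (parity, ΔS, ΔL, ΔJ fail)
(d) forbidden (parity, ΔL fail)
(e) forbidden (parity, ΔL, ΔJ fail)
(f) forbidden (ΔS fails)
(g) forbidden (parity fails)
(h) allowed
Total allowed: 2 of 8.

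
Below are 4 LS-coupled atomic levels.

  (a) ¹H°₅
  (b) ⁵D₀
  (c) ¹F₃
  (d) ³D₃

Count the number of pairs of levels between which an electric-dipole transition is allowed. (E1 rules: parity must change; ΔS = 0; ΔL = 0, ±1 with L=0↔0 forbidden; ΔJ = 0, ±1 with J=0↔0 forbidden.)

0

(a)–(b): forbidden (ΔS, ΔL, ΔJ).
(a)–(c): forbidden (ΔL, ΔJ).
(a)–(d): forbidden (ΔS, ΔL, ΔJ).
(b)–(c): forbidden (parity, ΔS, ΔJ).
(b)–(d): forbidden (parity, ΔS, ΔJ).
(c)–(d): forbidden (parity, ΔS).
Allowed pairs: 0 of 6.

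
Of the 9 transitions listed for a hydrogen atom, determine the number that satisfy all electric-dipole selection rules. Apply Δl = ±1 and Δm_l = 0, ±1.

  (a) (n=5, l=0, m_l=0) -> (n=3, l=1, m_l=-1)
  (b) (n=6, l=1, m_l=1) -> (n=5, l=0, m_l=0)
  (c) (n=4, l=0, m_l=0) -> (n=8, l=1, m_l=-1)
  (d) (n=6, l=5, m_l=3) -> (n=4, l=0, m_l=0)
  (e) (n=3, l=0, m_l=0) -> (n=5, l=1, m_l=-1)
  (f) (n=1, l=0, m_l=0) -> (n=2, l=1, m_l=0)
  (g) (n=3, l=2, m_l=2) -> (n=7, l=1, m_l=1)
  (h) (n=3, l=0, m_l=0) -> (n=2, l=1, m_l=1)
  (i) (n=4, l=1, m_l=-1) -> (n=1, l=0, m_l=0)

(a) allowed
(b) allowed
(c) allowed
(d) forbidden — Δl = -5 (E1 requires Δl = ±1); Δm_l = -3 (E1 requires Δm_l = 0, ±1)
(e) allowed
(f) allowed
(g) allowed
(h) allowed
(i) allowed
Total allowed: 8 of 9.

8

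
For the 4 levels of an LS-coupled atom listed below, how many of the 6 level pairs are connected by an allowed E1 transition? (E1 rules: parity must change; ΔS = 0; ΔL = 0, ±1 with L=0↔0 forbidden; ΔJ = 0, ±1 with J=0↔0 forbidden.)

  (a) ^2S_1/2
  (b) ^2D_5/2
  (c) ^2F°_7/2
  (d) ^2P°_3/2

(a)–(b): forbidden (parity, ΔL, ΔJ).
(a)–(c): forbidden (ΔL, ΔJ).
(a)–(d): allowed.
(b)–(c): allowed.
(b)–(d): allowed.
(c)–(d): forbidden (parity, ΔL, ΔJ).
Allowed pairs: 3 of 6.

3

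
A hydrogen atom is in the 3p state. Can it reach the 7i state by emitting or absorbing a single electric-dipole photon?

forbidden

Initial l = 1, final l = 6, so Δl = +5. E1 requires Δl = ±1: fails.
The transition is electric-dipole forbidden.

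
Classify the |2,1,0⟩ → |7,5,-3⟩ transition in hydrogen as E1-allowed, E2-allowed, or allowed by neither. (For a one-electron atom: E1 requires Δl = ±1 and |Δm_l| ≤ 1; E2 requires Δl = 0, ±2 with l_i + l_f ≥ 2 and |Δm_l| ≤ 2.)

neither

Δl = 5 − 1 = +4; l_i + l_f = 6.
Δm_l = -3.
E1 (Δl = ±1, |Δm_l| ≤ 1): not satisfied.
E2 (Δl = 0,±2, l_i+l_f ≥ 2, |Δm_l| ≤ 2): not satisfied.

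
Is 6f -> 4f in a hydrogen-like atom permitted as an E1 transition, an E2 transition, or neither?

E2

Δl = 3 − 3 = +0; l_i + l_f = 6.
E1 (Δl = ±1): not satisfied.
E2 (Δl = 0,±2, l_i+l_f ≥ 2): satisfied.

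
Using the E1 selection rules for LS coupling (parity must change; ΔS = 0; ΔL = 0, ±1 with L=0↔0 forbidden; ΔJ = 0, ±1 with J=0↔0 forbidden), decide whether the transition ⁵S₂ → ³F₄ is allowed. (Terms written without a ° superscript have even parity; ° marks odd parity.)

Parity must change: even → even — fails.
ΔS = 0: S: 2 → 1 — fails.
ΔL = 0, ±1 (not L=0↔0): L: 0 → 3, ΔL = +3 — fails.
ΔJ = 0, ±1 (not J=0↔0): J: 2 → 4, ΔJ = +2 — fails.
Rule(s) violated: parity, ΔS, ΔL, ΔJ.

forbidden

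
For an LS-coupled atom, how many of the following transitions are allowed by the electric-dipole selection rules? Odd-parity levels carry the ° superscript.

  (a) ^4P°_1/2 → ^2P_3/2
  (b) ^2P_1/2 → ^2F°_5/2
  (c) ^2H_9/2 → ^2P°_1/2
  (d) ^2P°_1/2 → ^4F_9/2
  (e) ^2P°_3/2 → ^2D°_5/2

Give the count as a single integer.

0

(a) forbidden (ΔS fails)
(b) forbidden (ΔL, ΔJ fail)
(c) forbidden (ΔL, ΔJ fail)
(d) forbidden (ΔS, ΔL, ΔJ fail)
(e) forbidden (parity fails)
Total allowed: 0 of 5.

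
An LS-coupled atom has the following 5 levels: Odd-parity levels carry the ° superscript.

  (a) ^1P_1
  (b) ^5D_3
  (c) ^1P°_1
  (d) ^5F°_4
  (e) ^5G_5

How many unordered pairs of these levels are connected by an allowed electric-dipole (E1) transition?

(a)–(b): forbidden (parity, ΔS, ΔJ).
(a)–(c): allowed.
(a)–(d): forbidden (ΔS, ΔL, ΔJ).
(a)–(e): forbidden (parity, ΔS, ΔL, ΔJ).
(b)–(c): forbidden (ΔS, ΔJ).
(b)–(d): allowed.
(b)–(e): forbidden (parity, ΔL, ΔJ).
(c)–(d): forbidden (parity, ΔS, ΔL, ΔJ).
(c)–(e): forbidden (ΔS, ΔL, ΔJ).
(d)–(e): allowed.
Allowed pairs: 3 of 10.

3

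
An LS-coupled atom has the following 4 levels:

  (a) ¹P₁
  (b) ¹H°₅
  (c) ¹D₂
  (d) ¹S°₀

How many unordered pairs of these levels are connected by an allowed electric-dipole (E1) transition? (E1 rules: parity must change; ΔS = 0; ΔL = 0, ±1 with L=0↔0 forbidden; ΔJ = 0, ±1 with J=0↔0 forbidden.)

(a)–(b): forbidden (ΔL, ΔJ).
(a)–(c): forbidden (parity).
(a)–(d): allowed.
(b)–(c): forbidden (ΔL, ΔJ).
(b)–(d): forbidden (parity, ΔL, ΔJ).
(c)–(d): forbidden (ΔL, ΔJ).
Allowed pairs: 1 of 6.

1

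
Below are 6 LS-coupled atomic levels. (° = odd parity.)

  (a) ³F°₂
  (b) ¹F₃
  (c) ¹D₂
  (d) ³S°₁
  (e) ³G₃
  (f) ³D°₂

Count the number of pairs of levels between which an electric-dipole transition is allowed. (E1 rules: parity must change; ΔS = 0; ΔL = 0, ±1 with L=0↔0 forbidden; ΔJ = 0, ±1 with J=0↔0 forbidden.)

(a)–(b): forbidden (ΔS).
(a)–(c): forbidden (ΔS).
(a)–(d): forbidden (parity, ΔL).
(a)–(e): allowed.
(a)–(f): forbidden (parity).
(b)–(c): forbidden (parity).
(b)–(d): forbidden (ΔS, ΔL, ΔJ).
(b)–(e): forbidden (parity, ΔS).
(b)–(f): forbidden (ΔS).
(c)–(d): forbidden (ΔS, ΔL).
(c)–(e): forbidden (parity, ΔS, ΔL).
(c)–(f): forbidden (ΔS).
(d)–(e): forbidden (ΔL, ΔJ).
(d)–(f): forbidden (parity, ΔL).
(e)–(f): forbidden (ΔL).
Allowed pairs: 1 of 15.

1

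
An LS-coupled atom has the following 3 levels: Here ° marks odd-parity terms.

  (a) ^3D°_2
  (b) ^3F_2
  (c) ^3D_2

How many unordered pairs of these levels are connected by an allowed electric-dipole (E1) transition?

2

(a)–(b): allowed.
(a)–(c): allowed.
(b)–(c): forbidden (parity).
Allowed pairs: 2 of 3.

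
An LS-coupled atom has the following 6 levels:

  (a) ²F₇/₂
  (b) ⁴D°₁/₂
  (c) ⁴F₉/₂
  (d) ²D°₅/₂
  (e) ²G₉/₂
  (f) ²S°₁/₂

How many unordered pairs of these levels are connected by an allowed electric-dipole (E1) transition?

(a)–(b): forbidden (ΔS, ΔJ).
(a)–(c): forbidden (parity, ΔS).
(a)–(d): allowed.
(a)–(e): forbidden (parity).
(a)–(f): forbidden (ΔL, ΔJ).
(b)–(c): forbidden (ΔJ).
(b)–(d): forbidden (parity, ΔS, ΔJ).
(b)–(e): forbidden (ΔS, ΔL, ΔJ).
(b)–(f): forbidden (parity, ΔS, ΔL).
(c)–(d): forbidden (ΔS, ΔJ).
(c)–(e): forbidden (parity, ΔS).
(c)–(f): forbidden (ΔS, ΔL, ΔJ).
(d)–(e): forbidden (ΔL, ΔJ).
(d)–(f): forbidden (parity, ΔL, ΔJ).
(e)–(f): forbidden (ΔL, ΔJ).
Allowed pairs: 1 of 15.

1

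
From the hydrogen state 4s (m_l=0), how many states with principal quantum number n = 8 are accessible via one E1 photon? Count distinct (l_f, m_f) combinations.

E1 requires Δl = ±1, so l_f ∈ {-1, 1}; with 0 ≤ l_f ≤ n_f−1 = 7, the allowed l_f values are {1}.
For l_f = 1: m_f ∈ {m_i−1, m_i, m_i+1} ∩ [−1, 1] = {-1, 0, 1} → 3 states.
Total: 3.

3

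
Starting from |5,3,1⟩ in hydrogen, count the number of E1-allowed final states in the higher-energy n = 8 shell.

E1 requires Δl = ±1, so l_f ∈ {2, 4}; with 0 ≤ l_f ≤ n_f−1 = 7, the allowed l_f values are {2, 4}.
For l_f = 2: m_f ∈ {m_i−1, m_i, m_i+1} ∩ [−2, 2] = {0, 1, 2} → 3 states.
For l_f = 4: m_f ∈ {m_i−1, m_i, m_i+1} ∩ [−4, 4] = {0, 1, 2} → 3 states.
Total: 6.

6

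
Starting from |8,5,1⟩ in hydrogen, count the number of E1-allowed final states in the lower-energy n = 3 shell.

0

E1 requires l_f ∈ {4, 6}, but neither lies in [0, 2], so no final state is reachable.
Total: 0.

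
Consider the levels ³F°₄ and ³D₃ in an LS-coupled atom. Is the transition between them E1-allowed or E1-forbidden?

allowed

Reading off the term symbols: S 1→1, L 3→2, J 4→3, parity odd→even.
Parity must change: odd → even — ok.
ΔS = 0: S: 1 → 1 — ok.
ΔL = 0, ±1 (not L=0↔0): L: 3 → 2, ΔL = -1 — ok.
ΔJ = 0, ±1 (not J=0↔0): J: 4 → 3, ΔJ = -1 — ok.
All four E1 rules are satisfied.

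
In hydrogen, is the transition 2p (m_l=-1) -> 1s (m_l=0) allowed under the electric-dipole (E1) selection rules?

Initial l = 1, final l = 0, so Δl = -1. E1 requires Δl = ±1: ✓.
m_l: -1 → 0 (Δm_l = +1). |Δm_l| ≤ 1 ✓.
All E1 selection rules are satisfied.

allowed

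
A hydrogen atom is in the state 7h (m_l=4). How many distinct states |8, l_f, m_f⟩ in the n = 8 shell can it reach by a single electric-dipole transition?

5

E1 requires Δl = ±1, so l_f ∈ {4, 6}; with 0 ≤ l_f ≤ n_f−1 = 7, the allowed l_f values are {4, 6}.
For l_f = 4: m_f ∈ {m_i−1, m_i, m_i+1} ∩ [−4, 4] = {3, 4} → 2 states.
For l_f = 6: m_f ∈ {m_i−1, m_i, m_i+1} ∩ [−6, 6] = {3, 4, 5} → 3 states.
Total: 5.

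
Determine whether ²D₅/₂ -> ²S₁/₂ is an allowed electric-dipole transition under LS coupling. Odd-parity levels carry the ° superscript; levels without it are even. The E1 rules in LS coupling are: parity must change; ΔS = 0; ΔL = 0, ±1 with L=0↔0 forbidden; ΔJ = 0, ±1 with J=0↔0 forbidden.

forbidden

Parity must change: even → even — violated.
ΔS = 0: S: 1/2 → 1/2 — satisfied.
ΔL = 0, ±1 (not L=0↔0): L: 2 → 0, ΔL = -2 — violated.
ΔJ = 0, ±1 (not J=0↔0): J: 5/2 → 1/2, ΔJ = -2 — violated.
Rule(s) violated: parity, ΔL, ΔJ.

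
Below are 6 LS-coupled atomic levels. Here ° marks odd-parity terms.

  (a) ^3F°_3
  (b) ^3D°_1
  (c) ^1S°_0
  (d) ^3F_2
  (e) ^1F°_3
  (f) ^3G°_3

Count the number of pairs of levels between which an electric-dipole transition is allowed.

(a)–(b): forbidden (parity, ΔJ).
(a)–(c): forbidden (parity, ΔS, ΔL, ΔJ).
(a)–(d): allowed.
(a)–(e): forbidden (parity, ΔS).
(a)–(f): forbidden (parity).
(b)–(c): forbidden (parity, ΔS, ΔL).
(b)–(d): allowed.
(b)–(e): forbidden (parity, ΔS, ΔJ).
(b)–(f): forbidden (parity, ΔL, ΔJ).
(c)–(d): forbidden (ΔS, ΔL, ΔJ).
(c)–(e): forbidden (parity, ΔL, ΔJ).
(c)–(f): forbidden (parity, ΔS, ΔL, ΔJ).
(d)–(e): forbidden (ΔS).
(d)–(f): allowed.
(e)–(f): forbidden (parity, ΔS).
Allowed pairs: 3 of 15.

3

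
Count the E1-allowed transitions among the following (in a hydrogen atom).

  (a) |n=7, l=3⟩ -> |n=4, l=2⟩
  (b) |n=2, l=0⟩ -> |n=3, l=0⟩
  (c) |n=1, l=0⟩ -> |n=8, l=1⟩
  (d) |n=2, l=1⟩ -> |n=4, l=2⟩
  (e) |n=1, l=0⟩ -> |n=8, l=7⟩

(a) allowed
(b) forbidden — Δl = +0 (E1 requires Δl = ±1)
(c) allowed
(d) allowed
(e) forbidden — Δl = +7 (E1 requires Δl = ±1)
Total allowed: 3 of 5.

3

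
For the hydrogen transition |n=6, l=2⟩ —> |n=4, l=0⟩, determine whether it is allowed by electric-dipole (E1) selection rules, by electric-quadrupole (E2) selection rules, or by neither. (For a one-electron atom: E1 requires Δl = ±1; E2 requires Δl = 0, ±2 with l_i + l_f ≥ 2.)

Δl = 0 − 2 = -2; l_i + l_f = 2.
E1 (Δl = ±1): not satisfied.
E2 (Δl = 0,±2, l_i+l_f ≥ 2): satisfied.

E2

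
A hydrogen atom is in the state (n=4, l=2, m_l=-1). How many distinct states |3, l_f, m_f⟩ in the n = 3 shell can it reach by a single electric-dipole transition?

E1 requires Δl = ±1, so l_f ∈ {1, 3}; with 0 ≤ l_f ≤ n_f−1 = 2, the allowed l_f values are {1}.
For l_f = 1: m_f ∈ {m_i−1, m_i, m_i+1} ∩ [−1, 1] = {-1, 0} → 2 states.
Total: 2.

2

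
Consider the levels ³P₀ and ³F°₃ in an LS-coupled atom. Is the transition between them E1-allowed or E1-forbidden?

Initial level: S=1, L=1, J=0, parity even. Final level: S=1, L=3, J=3, parity odd.
Parity must change: even → odd — satisfied.
ΔL = 0, ±1 (not L=0↔0): L: 1 → 3, ΔL = +2 — violated.
ΔJ = 0, ±1 (not J=0↔0): J: 0 → 3, ΔJ = +3 — violated.
ΔS = 0: S: 1 → 1 — satisfied.
Rule(s) violated: ΔL, ΔJ.

forbidden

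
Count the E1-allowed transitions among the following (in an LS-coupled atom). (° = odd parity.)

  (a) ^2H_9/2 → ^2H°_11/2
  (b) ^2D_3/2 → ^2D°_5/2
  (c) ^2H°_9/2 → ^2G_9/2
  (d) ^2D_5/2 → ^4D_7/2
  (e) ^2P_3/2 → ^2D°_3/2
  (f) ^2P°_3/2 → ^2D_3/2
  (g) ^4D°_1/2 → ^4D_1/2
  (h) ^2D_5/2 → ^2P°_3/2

(a) allowed
(b) allowed
(c) allowed
(d) forbidden (parity, ΔS fail)
(e) allowed
(f) allowed
(g) allowed
(h) allowed
Total allowed: 7 of 8.

7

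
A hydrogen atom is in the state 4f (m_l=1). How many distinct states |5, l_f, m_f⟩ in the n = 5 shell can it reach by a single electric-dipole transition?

E1 requires Δl = ±1, so l_f ∈ {2, 4}; with 0 ≤ l_f ≤ n_f−1 = 4, the allowed l_f values are {2, 4}.
For l_f = 2: m_f ∈ {m_i−1, m_i, m_i+1} ∩ [−2, 2] = {0, 1, 2} → 3 states.
For l_f = 4: m_f ∈ {m_i−1, m_i, m_i+1} ∩ [−4, 4] = {0, 1, 2} → 3 states.
Total: 6.

6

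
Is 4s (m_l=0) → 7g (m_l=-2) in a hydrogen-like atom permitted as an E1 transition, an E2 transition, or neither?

Δl = 4 − 0 = +4; l_i + l_f = 4.
Δm_l = -2.
E1 (Δl = ±1, |Δm_l| ≤ 1): not satisfied.
E2 (Δl = 0,±2, l_i+l_f ≥ 2, |Δm_l| ≤ 2): not satisfied.

neither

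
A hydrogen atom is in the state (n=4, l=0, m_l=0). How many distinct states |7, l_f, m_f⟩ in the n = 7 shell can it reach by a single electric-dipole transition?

3

E1 requires Δl = ±1, so l_f ∈ {-1, 1}; with 0 ≤ l_f ≤ n_f−1 = 6, the allowed l_f values are {1}.
For l_f = 1: m_f ∈ {m_i−1, m_i, m_i+1} ∩ [−1, 1] = {-1, 0, 1} → 3 states.
Total: 3.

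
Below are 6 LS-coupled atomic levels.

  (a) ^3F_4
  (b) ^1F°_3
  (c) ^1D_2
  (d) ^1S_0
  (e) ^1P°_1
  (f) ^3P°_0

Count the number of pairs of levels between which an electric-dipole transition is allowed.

(a)–(b): forbidden (ΔS).
(a)–(c): forbidden (parity, ΔS, ΔJ).
(a)–(d): forbidden (parity, ΔS, ΔL, ΔJ).
(a)–(e): forbidden (ΔS, ΔL, ΔJ).
(a)–(f): forbidden (ΔL, ΔJ).
(b)–(c): allowed.
(b)–(d): forbidden (ΔL, ΔJ).
(b)–(e): forbidden (parity, ΔL, ΔJ).
(b)–(f): forbidden (parity, ΔS, ΔL, ΔJ).
(c)–(d): forbidden (parity, ΔL, ΔJ).
(c)–(e): allowed.
(c)–(f): forbidden (ΔS, ΔJ).
(d)–(e): allowed.
(d)–(f): forbidden (ΔS, ΔJ).
(e)–(f): forbidden (parity, ΔS).
Allowed pairs: 3 of 15.

3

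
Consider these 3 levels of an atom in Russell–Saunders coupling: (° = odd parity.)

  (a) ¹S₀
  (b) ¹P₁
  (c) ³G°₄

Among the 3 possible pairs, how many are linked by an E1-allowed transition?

0

(a)–(b): forbidden (parity).
(a)–(c): forbidden (ΔS, ΔL, ΔJ).
(b)–(c): forbidden (ΔS, ΔL, ΔJ).
Allowed pairs: 0 of 3.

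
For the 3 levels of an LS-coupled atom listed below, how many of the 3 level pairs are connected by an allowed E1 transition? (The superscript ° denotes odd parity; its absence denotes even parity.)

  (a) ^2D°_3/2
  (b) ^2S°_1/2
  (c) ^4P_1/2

0

(a)–(b): forbidden (parity, ΔL).
(a)–(c): forbidden (ΔS).
(b)–(c): forbidden (ΔS).
Allowed pairs: 0 of 3.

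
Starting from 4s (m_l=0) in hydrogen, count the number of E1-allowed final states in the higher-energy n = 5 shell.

3

E1 requires Δl = ±1, so l_f ∈ {-1, 1}; with 0 ≤ l_f ≤ n_f−1 = 4, the allowed l_f values are {1}.
For l_f = 1: m_f ∈ {m_i−1, m_i, m_i+1} ∩ [−1, 1] = {-1, 0, 1} → 3 states.
Total: 3.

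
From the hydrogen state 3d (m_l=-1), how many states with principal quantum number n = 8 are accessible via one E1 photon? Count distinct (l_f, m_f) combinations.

5

E1 requires Δl = ±1, so l_f ∈ {1, 3}; with 0 ≤ l_f ≤ n_f−1 = 7, the allowed l_f values are {1, 3}.
For l_f = 1: m_f ∈ {m_i−1, m_i, m_i+1} ∩ [−1, 1] = {-1, 0} → 2 states.
For l_f = 3: m_f ∈ {m_i−1, m_i, m_i+1} ∩ [−3, 3] = {-2, -1, 0} → 3 states.
Total: 5.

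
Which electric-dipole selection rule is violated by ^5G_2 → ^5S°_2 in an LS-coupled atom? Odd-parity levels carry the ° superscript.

the ΔL = 0, ±1 rule

Parity must change: even → odd — passes.
ΔS = 0: S: 2 → 2 — passes.
ΔL = 0, ±1 (not L=0↔0): L: 4 → 0, ΔL = -4 — fails.
ΔJ = 0, ±1 (not J=0↔0): J: 2 → 2, ΔJ = +0 — passes.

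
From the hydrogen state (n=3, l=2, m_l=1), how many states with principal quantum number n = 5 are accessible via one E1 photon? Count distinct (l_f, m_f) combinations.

5

E1 requires Δl = ±1, so l_f ∈ {1, 3}; with 0 ≤ l_f ≤ n_f−1 = 4, the allowed l_f values are {1, 3}.
For l_f = 1: m_f ∈ {m_i−1, m_i, m_i+1} ∩ [−1, 1] = {0, 1} → 2 states.
For l_f = 3: m_f ∈ {m_i−1, m_i, m_i+1} ∩ [−3, 3] = {0, 1, 2} → 3 states.
Total: 5.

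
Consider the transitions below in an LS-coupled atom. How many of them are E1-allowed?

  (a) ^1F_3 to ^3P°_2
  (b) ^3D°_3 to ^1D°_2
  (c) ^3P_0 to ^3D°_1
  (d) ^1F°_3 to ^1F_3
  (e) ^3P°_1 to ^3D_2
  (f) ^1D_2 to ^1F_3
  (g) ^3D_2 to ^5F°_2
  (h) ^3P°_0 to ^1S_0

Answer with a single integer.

3

(a) forbidden (ΔS, ΔL fail)
(b) forbidden (parity, ΔS fail)
(c) allowed
(d) allowed
(e) allowed
(f) forbidden (parity fails)
(g) forbidden (ΔS fails)
(h) forbidden (ΔS, ΔJ fail)
Total allowed: 3 of 8.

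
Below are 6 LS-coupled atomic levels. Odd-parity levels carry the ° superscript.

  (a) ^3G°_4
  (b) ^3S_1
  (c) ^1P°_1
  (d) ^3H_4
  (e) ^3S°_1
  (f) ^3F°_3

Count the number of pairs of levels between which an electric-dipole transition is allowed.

1

(a)–(b): forbidden (ΔL, ΔJ).
(a)–(c): forbidden (parity, ΔS, ΔL, ΔJ).
(a)–(d): allowed.
(a)–(e): forbidden (parity, ΔL, ΔJ).
(a)–(f): forbidden (parity).
(b)–(c): forbidden (ΔS).
(b)–(d): forbidden (parity, ΔL, ΔJ).
(b)–(e): forbidden (ΔL).
(b)–(f): forbidden (ΔL, ΔJ).
(c)–(d): forbidden (ΔS, ΔL, ΔJ).
(c)–(e): forbidden (parity, ΔS).
(c)–(f): forbidden (parity, ΔS, ΔL, ΔJ).
(d)–(e): forbidden (ΔL, ΔJ).
(d)–(f): forbidden (ΔL).
(e)–(f): forbidden (parity, ΔL, ΔJ).
Allowed pairs: 1 of 15.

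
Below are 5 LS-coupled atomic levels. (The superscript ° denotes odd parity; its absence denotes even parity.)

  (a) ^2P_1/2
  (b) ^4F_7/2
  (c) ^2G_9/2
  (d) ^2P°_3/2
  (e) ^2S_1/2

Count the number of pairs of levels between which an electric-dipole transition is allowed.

2

(a)–(b): forbidden (parity, ΔS, ΔL, ΔJ).
(a)–(c): forbidden (parity, ΔL, ΔJ).
(a)–(d): allowed.
(a)–(e): forbidden (parity).
(b)–(c): forbidden (parity, ΔS).
(b)–(d): forbidden (ΔS, ΔL, ΔJ).
(b)–(e): forbidden (parity, ΔS, ΔL, ΔJ).
(c)–(d): forbidden (ΔL, ΔJ).
(c)–(e): forbidden (parity, ΔL, ΔJ).
(d)–(e): allowed.
Allowed pairs: 2 of 10.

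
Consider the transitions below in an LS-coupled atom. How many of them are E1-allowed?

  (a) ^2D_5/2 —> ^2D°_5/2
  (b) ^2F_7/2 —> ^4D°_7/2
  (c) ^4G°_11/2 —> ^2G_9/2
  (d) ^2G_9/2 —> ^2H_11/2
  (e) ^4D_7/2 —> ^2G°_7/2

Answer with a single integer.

(a) allowed
(b) forbidden (ΔS fails)
(c) forbidden (ΔS fails)
(d) forbidden (parity fails)
(e) forbidden (ΔS, ΔL fail)
Total allowed: 1 of 5.

1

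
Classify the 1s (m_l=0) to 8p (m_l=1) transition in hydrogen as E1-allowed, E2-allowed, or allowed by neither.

Δl = 1 − 0 = +1; l_i + l_f = 1.
Δm_l = +1.
E1 (Δl = ±1, |Δm_l| ≤ 1): satisfied.
E2 (Δl = 0,±2, l_i+l_f ≥ 2, |Δm_l| ≤ 2): not satisfied.

E1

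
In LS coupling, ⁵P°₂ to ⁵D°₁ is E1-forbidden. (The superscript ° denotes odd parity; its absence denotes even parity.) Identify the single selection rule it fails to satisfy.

Reading off the term symbols: S 2→2, L 1→2, J 2→1, parity odd→odd.
ΔJ = 0, ±1 (not J=0↔0): J: 2 → 1, ΔJ = -1 — ✓.
ΔL = 0, ±1 (not L=0↔0): L: 1 → 2, ΔL = +1 — ✓.
Parity must change: odd → odd — ✗.
ΔS = 0: S: 2 → 2 — ✓.

parity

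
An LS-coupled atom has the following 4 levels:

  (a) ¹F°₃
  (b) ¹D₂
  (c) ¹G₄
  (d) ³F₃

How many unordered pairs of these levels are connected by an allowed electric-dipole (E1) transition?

(a)–(b): allowed.
(a)–(c): allowed.
(a)–(d): forbidden (ΔS).
(b)–(c): forbidden (parity, ΔL, ΔJ).
(b)–(d): forbidden (parity, ΔS).
(c)–(d): forbidden (parity, ΔS).
Allowed pairs: 2 of 6.

2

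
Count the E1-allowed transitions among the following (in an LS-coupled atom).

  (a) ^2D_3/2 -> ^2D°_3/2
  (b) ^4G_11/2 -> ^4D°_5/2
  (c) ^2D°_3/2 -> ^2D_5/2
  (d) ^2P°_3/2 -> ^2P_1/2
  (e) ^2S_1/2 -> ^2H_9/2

(a) allowed
(b) forbidden (ΔL, ΔJ fail)
(c) allowed
(d) allowed
(e) forbidden (parity, ΔL, ΔJ fail)
Total allowed: 3 of 5.

3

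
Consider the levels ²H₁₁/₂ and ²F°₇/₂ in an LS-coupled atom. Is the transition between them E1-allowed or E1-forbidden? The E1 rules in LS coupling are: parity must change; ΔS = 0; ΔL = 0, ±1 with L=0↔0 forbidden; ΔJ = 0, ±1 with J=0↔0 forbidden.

forbidden

ΔS = 0: S: 1/2 → 1/2 — ok.
Parity must change: even → odd — ok.
ΔJ = 0, ±1 (not J=0↔0): J: 11/2 → 7/2, ΔJ = -2 — fails.
ΔL = 0, ±1 (not L=0↔0): L: 5 → 3, ΔL = -2 — fails.
Rule(s) violated: ΔL, ΔJ.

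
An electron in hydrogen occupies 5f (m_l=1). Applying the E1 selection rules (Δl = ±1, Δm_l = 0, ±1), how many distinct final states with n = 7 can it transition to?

E1 requires Δl = ±1, so l_f ∈ {2, 4}; with 0 ≤ l_f ≤ n_f−1 = 6, the allowed l_f values are {2, 4}.
For l_f = 2: m_f ∈ {m_i−1, m_i, m_i+1} ∩ [−2, 2] = {0, 1, 2} → 3 states.
For l_f = 4: m_f ∈ {m_i−1, m_i, m_i+1} ∩ [−4, 4] = {0, 1, 2} → 3 states.
Total: 6.

6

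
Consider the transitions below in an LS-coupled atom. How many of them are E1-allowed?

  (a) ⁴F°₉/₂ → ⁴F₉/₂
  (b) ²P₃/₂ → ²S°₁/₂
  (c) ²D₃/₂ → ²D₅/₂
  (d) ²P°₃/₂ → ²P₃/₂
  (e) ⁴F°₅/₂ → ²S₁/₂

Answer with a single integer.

3

(a) allowed
(b) allowed
(c) forbidden (parity fails)
(d) allowed
(e) forbidden (ΔS, ΔL, ΔJ fail)
Total allowed: 3 of 5.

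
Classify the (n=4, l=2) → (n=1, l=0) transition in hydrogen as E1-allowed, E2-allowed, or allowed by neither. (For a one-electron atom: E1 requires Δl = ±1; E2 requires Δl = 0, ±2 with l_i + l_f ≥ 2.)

Δl = 0 − 2 = -2; l_i + l_f = 2.
E1 (Δl = ±1): not satisfied.
E2 (Δl = 0,±2, l_i+l_f ≥ 2): satisfied.

E2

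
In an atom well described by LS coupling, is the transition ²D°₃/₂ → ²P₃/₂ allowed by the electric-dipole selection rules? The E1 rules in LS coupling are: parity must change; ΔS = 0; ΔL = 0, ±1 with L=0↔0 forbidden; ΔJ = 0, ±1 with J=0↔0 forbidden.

allowed

Reading off the term symbols: S 1/2→1/2, L 2→1, J 3/2→3/2, parity odd→even.
Parity must change: odd → even — ✓.
ΔL = 0, ±1 (not L=0↔0): L: 2 → 1, ΔL = -1 — ✓.
ΔS = 0: S: 1/2 → 1/2 — ✓.
ΔJ = 0, ±1 (not J=0↔0): J: 3/2 → 3/2, ΔJ = +0 — ✓.
All four E1 rules are satisfied.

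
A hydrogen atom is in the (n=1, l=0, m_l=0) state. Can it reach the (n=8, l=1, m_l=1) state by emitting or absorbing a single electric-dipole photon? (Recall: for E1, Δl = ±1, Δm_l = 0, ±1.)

allowed

Δl = 1 − 0 = +1; the E1 rule Δl = ±1 is passes.
Δm_l = 1 − (0) = +1. E1 requires Δm_l = 0, ±1: passes.
All E1 selection rules are satisfied.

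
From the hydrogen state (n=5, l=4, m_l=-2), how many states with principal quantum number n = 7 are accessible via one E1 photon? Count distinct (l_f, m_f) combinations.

E1 requires Δl = ±1, so l_f ∈ {3, 5}; with 0 ≤ l_f ≤ n_f−1 = 6, the allowed l_f values are {3, 5}.
For l_f = 3: m_f ∈ {m_i−1, m_i, m_i+1} ∩ [−3, 3] = {-3, -2, -1} → 3 states.
For l_f = 5: m_f ∈ {m_i−1, m_i, m_i+1} ∩ [−5, 5] = {-3, -2, -1} → 3 states.
Total: 6.

6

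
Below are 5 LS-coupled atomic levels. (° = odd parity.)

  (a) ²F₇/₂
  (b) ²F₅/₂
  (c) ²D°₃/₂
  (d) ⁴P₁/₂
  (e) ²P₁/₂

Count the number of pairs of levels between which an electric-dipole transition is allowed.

2

(a)–(b): forbidden (parity).
(a)–(c): forbidden (ΔJ).
(a)–(d): forbidden (parity, ΔS, ΔL, ΔJ).
(a)–(e): forbidden (parity, ΔL, ΔJ).
(b)–(c): allowed.
(b)–(d): forbidden (parity, ΔS, ΔL, ΔJ).
(b)–(e): forbidden (parity, ΔL, ΔJ).
(c)–(d): forbidden (ΔS).
(c)–(e): allowed.
(d)–(e): forbidden (parity, ΔS).
Allowed pairs: 2 of 10.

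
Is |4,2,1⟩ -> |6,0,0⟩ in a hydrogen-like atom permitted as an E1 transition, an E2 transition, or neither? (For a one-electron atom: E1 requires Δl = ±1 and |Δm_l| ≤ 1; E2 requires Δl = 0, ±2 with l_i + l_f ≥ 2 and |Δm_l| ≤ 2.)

E2

Δl = 0 − 2 = -2; l_i + l_f = 2.
Δm_l = -1.
E1 (Δl = ±1, |Δm_l| ≤ 1): not satisfied.
E2 (Δl = 0,±2, l_i+l_f ≥ 2, |Δm_l| ≤ 2): satisfied.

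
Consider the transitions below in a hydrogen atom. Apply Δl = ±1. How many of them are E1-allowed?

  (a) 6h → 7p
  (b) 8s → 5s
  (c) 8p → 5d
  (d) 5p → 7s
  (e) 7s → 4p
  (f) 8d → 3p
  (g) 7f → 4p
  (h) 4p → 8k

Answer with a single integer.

(a) forbidden — Δl = -4 (E1 requires Δl = ±1)
(b) forbidden — Δl = +0 (E1 requires Δl = ±1)
(c) allowed
(d) allowed
(e) allowed
(f) allowed
(g) forbidden — Δl = -2 (E1 requires Δl = ±1)
(h) forbidden — Δl = +6 (E1 requires Δl = ±1)
Total allowed: 4 of 8.

4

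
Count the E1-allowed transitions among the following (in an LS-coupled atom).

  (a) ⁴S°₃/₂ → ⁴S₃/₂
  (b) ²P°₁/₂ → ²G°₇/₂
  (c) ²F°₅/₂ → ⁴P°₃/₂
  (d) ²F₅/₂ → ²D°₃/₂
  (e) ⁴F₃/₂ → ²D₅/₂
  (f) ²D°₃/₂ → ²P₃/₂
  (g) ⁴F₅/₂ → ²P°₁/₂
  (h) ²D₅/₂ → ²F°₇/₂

3

(a) forbidden (ΔL fails)
(b) forbidden (parity, ΔL, ΔJ fail)
(c) forbidden (parity, ΔS, ΔL fail)
(d) allowed
(e) forbidden (parity, ΔS fail)
(f) allowed
(g) forbidden (ΔS, ΔL, ΔJ fail)
(h) allowed
Total allowed: 3 of 8.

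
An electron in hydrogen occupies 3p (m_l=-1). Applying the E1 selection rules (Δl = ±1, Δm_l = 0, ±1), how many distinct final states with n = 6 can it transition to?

E1 requires Δl = ±1, so l_f ∈ {0, 2}; with 0 ≤ l_f ≤ n_f−1 = 5, the allowed l_f values are {0, 2}.
For l_f = 0: m_f ∈ {m_i−1, m_i, m_i+1} ∩ [−0, 0] = {0} → 1 state.
For l_f = 2: m_f ∈ {m_i−1, m_i, m_i+1} ∩ [−2, 2] = {-2, -1, 0} → 3 states.
Total: 4.

4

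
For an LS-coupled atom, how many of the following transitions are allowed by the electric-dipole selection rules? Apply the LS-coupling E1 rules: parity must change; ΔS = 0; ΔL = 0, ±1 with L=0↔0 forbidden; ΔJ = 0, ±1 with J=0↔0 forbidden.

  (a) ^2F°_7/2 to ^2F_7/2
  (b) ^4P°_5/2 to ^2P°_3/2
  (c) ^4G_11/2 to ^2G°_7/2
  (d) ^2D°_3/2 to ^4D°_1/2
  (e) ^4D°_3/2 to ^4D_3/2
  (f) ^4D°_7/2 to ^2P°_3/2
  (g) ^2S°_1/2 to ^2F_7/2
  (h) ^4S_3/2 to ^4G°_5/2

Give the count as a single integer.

(a) allowed
(b) forbidden (parity, ΔS fail)
(c) forbidden (ΔS, ΔJ fail)
(d) forbidden (parity, ΔS fail)
(e) allowed
(f) forbidden (parity, ΔS, ΔJ fail)
(g) forbidden (ΔL, ΔJ fail)
(h) forbidden (ΔL fails)
Total allowed: 2 of 8.

2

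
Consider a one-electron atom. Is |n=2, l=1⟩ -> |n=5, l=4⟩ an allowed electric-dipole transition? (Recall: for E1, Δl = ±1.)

Initial l = 1, final l = 4, so Δl = +3. E1 requires Δl = ±1: ✗.
The transition is electric-dipole forbidden.

forbidden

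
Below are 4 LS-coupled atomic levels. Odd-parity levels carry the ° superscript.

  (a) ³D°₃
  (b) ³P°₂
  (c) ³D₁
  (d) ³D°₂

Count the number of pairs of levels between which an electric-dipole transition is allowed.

2

(a)–(b): forbidden (parity).
(a)–(c): forbidden (ΔJ).
(a)–(d): forbidden (parity).
(b)–(c): allowed.
(b)–(d): forbidden (parity).
(c)–(d): allowed.
Allowed pairs: 2 of 6.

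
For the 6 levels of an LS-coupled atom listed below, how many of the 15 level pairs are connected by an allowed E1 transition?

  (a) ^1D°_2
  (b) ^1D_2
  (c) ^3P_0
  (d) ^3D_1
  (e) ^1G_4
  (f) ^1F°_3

3

(a)–(b): allowed.
(a)–(c): forbidden (ΔS, ΔJ).
(a)–(d): forbidden (ΔS).
(a)–(e): forbidden (ΔL, ΔJ).
(a)–(f): forbidden (parity).
(b)–(c): forbidden (parity, ΔS, ΔJ).
(b)–(d): forbidden (parity, ΔS).
(b)–(e): forbidden (parity, ΔL, ΔJ).
(b)–(f): allowed.
(c)–(d): forbidden (parity).
(c)–(e): forbidden (parity, ΔS, ΔL, ΔJ).
(c)–(f): forbidden (ΔS, ΔL, ΔJ).
(d)–(e): forbidden (parity, ΔS, ΔL, ΔJ).
(d)–(f): forbidden (ΔS, ΔJ).
(e)–(f): allowed.
Allowed pairs: 3 of 15.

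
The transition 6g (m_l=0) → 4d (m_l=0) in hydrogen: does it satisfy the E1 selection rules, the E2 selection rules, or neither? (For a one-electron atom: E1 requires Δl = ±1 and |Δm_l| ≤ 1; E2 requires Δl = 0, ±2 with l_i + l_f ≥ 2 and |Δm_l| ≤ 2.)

E2

Δl = 2 − 4 = -2; l_i + l_f = 6.
Δm_l = +0.
E1 (Δl = ±1, |Δm_l| ≤ 1): not satisfied.
E2 (Δl = 0,±2, l_i+l_f ≥ 2, |Δm_l| ≤ 2): satisfied.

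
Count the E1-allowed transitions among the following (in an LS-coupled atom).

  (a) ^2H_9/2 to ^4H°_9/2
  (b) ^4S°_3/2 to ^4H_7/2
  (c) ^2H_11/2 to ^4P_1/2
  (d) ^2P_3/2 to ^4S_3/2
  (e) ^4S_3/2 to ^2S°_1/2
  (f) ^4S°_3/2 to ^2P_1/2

(a) forbidden (ΔS fails)
(b) forbidden (ΔL, ΔJ fail)
(c) forbidden (parity, ΔS, ΔL, ΔJ fail)
(d) forbidden (parity, ΔS fail)
(e) forbidden (ΔS, ΔL fail)
(f) forbidden (ΔS fails)
Total allowed: 0 of 6.

0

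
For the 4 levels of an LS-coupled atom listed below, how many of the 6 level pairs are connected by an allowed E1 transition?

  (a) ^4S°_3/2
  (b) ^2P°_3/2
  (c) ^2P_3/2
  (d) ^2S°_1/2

2

(a)–(b): forbidden (parity, ΔS).
(a)–(c): forbidden (ΔS).
(a)–(d): forbidden (parity, ΔS, ΔL).
(b)–(c): allowed.
(b)–(d): forbidden (parity).
(c)–(d): allowed.
Allowed pairs: 2 of 6.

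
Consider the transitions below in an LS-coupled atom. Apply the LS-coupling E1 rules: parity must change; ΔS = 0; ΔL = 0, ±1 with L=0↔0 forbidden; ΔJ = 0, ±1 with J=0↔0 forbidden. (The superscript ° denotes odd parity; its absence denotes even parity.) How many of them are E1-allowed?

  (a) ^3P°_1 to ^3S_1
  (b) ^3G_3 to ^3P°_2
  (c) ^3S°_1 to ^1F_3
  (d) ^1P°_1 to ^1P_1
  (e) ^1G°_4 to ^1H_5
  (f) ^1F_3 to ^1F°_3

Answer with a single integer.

4

(a) allowed
(b) forbidden (ΔL fails)
(c) forbidden (ΔS, ΔL, ΔJ fail)
(d) allowed
(e) allowed
(f) allowed
Total allowed: 4 of 6.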